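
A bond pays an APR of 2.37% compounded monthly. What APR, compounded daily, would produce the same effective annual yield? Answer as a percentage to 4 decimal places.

EAR = (1 + 0.0237/12)^12 − 1 = 0.023959.
Solve (1 + r/365)^365 = 1.023959: r/365 = 1.023959^(1/365) − 1 = 0.000065, so r = 0.023677 = 2.3677%.

2.3677%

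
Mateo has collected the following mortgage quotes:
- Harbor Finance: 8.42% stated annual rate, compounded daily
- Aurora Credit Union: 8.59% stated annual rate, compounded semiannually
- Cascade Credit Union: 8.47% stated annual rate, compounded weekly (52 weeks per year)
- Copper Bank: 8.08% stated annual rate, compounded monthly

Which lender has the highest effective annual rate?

Harbor Finance: (1 + 0.0842/365)^365 − 1 = 8.784%
Aurora Credit Union: (1 + 0.0859/2)^2 − 1 = 8.774%
Cascade Credit Union: (1 + 0.0847/52)^52 − 1 = 8.832%
Copper Bank: (1 + 0.0808/12)^12 − 1 = 8.386%
The highest effective annual rate is Cascade Credit Union at 8.832%.

Cascade Credit Union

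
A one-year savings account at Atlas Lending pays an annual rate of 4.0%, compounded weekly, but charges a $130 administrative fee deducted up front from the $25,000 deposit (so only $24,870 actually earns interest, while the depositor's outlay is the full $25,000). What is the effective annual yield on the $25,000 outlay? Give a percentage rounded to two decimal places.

Value after one year: 24,870 × (1 + 0.040/52)^52 = 24,870 × 1.040795 = $25,884.57.
Effective yield on the $25,000 outlay: 25,884.57 / 25,000 − 1 = 0.035383 = 3.54%.

3.54%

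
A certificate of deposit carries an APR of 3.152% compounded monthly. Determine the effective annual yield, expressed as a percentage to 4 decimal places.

EAR = (1 + 0.03152/12)^12 − 1.
= 1.031979 − 1 = 3.1979%.

3.1979%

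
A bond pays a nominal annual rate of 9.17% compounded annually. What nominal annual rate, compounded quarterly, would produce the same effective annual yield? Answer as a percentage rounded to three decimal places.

8.871%

Compounded annually, EAR = nominal = 0.091700.
Solve (1 + r/4)^4 = 1.091700: r/4 = 1.091700^(1/4) − 1 = 0.022176, so r = 0.088705 = 8.871%.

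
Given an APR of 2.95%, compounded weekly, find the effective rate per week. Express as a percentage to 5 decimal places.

0.05673%

With a nominal annual rate compounded weekly, the periodic rate is the nominal rate divided by 52.
i = 0.0295 / 52 = 0.0005673 = 0.05673%.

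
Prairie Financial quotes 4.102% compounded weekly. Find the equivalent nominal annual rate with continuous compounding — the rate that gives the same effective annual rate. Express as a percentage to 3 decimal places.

EAR = (1 + 0.04102/52)^52 − 1 = 0.041856.
Equivalent continuous rate: r = ln(1 + 0.041856) = 0.041004 = 4.100%.

4.100%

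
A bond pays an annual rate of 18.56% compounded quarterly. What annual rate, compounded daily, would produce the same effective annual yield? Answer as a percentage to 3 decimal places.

18.147%

EAR = (1 + 0.1856/4)^4 − 1 = 0.198922.
Solve (1 + r/365)^365 = 1.198922: r/365 = 1.198922^(1/365) − 1 = 0.000497, so r = 0.181468 = 18.147%.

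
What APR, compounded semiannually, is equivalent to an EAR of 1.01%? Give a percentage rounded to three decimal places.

(1 + r/2)^2 − 1 = 0.0101, so 1 + r/2 = 1.0101^(1/2).
r/2 = 0.005037, so r = 0.010075 = 1.007%.

1.007%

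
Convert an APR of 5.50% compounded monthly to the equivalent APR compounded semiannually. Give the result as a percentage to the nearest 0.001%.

5.563%

EAR = (1 + 0.0550/12)^12 − 1 = 0.056408.
Solve (1 + r/2)^2 = 1.056408: r/2 = 1.056408^(1/2) − 1 = 0.027817, so r = 0.055634 = 5.563%.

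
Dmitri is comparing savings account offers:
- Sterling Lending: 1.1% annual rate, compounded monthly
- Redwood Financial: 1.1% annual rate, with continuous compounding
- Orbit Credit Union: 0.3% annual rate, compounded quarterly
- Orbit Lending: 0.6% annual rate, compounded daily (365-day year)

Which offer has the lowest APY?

Orbit Credit Union

Sterling Lending: (1 + 0.011/12)^12 − 1 = 1.106%
Redwood Financial: e^0.011 − 1 = 1.106%
Orbit Credit Union: (1 + 0.003/4)^4 − 1 = 0.300%
Orbit Lending: (1 + 0.006/365)^365 − 1 = 0.602%
The lowest effective annual rate is Orbit Credit Union at 0.300%.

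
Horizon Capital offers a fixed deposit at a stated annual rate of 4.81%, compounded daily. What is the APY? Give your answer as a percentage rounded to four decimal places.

EAR = (1 + 0.0481/365)^365 − 1.
= 1.049272 − 1 = 4.9272%.

4.9272%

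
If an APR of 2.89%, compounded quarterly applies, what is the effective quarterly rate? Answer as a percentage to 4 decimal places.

0.7225%

With a nominal annual rate compounded quarterly, the periodic rate is the nominal rate divided by 4.
i = 0.0289 / 4 = 0.0072250 = 0.7225%.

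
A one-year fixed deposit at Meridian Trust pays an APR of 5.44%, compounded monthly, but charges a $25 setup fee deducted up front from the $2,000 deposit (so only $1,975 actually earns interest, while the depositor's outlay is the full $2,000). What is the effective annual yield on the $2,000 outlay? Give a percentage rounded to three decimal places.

4.258%

Value after one year: 1,975 × (1 + 0.0544/12)^12 = 1,975 × 1.055777 = $2,085.16.
Effective yield on the $2,000 outlay: 2,085.16 / 2,000 − 1 = 0.042580 = 4.258%.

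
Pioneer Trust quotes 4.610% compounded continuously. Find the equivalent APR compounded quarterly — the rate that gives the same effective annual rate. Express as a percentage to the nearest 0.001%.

4.637%

EAR under continuous compounding: e^0.04610 − 1 = 0.047179.
Solve (1 + r/4)^4 = 1.047179: r/4 = 1.047179^(1/4) − 1 = 0.011592, so r = 0.046367 = 4.637%.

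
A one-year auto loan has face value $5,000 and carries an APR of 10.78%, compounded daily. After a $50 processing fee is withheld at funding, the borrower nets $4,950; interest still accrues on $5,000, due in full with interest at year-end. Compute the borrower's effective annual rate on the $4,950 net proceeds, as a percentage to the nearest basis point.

12.51%

Amount owed after one year: 5,000 × (1 + 0.1078/365)^365 = 5,000 × 1.113807 = $5,569.04.
Effective rate on net proceeds: 5,569.04 / 4,950 − 1 = 0.125058 = 12.51%.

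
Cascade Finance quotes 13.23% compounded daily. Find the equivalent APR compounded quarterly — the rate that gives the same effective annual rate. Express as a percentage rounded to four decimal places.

EAR = (1 + 0.1323/365)^365 − 1 = 0.141423.
Solve (1 + r/4)^4 = 1.141423: r/4 = 1.141423^(1/4) − 1 = 0.033622, so r = 0.134487 = 13.4487%.

13.4487%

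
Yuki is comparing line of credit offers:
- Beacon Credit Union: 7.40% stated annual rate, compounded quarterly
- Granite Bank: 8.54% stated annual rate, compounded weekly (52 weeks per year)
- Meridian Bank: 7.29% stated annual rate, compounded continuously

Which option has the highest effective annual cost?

Granite Bank

Beacon Credit Union: (1 + 0.0740/4)^4 − 1 = 7.608%
Granite Bank: (1 + 0.0854/52)^52 − 1 = 8.908%
Meridian Bank: e^0.0729 − 1 = 7.562%
The highest effective annual rate is Granite Bank at 8.908%.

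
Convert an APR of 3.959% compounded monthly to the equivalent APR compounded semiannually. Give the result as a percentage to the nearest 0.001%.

EAR = (1 + 0.03959/12)^12 − 1 = 0.040316.
Solve (1 + r/2)^2 = 1.040316: r/2 = 1.040316^(1/2) − 1 = 0.019959, so r = 0.039918 = 3.992%.

3.992%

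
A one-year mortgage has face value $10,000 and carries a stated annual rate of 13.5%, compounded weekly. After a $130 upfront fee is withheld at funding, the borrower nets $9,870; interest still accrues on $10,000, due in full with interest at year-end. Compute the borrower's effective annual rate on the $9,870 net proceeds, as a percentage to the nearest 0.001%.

Amount owed after one year: 10,000 × (1 + 0.135/52)^52 = 10,000 × 1.144337 = $11,443.37.
Effective rate on net proceeds: 11,443.37 / 9,870 − 1 = 0.159409 = 15.941%.

15.941%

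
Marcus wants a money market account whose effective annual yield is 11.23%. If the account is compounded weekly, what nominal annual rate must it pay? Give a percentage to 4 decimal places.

(1 + r/52)^52 − 1 = 0.1123, so 1 + r/52 = 1.1123^(1/52).
r/52 = 0.002049, so r = 0.106539 = 10.6539%.

10.6539%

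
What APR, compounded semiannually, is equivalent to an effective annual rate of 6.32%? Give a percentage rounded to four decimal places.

6.2232%

(1 + r/2)^2 − 1 = 0.0632, so 1 + r/2 = 1.0632^(1/2).
r/2 = 0.031116, so r = 0.062232 = 6.2232%.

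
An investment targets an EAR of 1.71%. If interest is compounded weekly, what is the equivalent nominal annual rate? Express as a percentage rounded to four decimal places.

1.6958%

(1 + r/52)^52 − 1 = 0.0171, so 1 + r/52 = 1.0171^(1/52).
r/52 = 0.000326, so r = 0.016958 = 1.6958%.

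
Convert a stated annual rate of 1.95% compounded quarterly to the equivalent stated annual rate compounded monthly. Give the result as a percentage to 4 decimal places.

1.9468%

EAR = (1 + 0.0195/4)^4 − 1 = 0.019643.
Solve (1 + r/12)^12 = 1.019643: r/12 = 1.019643^(1/12) − 1 = 0.001622, so r = 0.019468 = 1.9468%.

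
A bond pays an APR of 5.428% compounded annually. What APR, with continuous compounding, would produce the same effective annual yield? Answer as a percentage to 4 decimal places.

5.2858%

Compounded annually, EAR = nominal = 0.054280.
Equivalent continuous rate: r = ln(1 + 0.054280) = 0.052858 = 5.2858%.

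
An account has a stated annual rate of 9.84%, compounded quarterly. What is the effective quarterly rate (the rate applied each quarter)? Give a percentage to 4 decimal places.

2.4600%

With a nominal annual rate compounded quarterly, the periodic rate is the nominal rate divided by 4.
i = 0.0984 / 4 = 0.0246000 = 2.4600%.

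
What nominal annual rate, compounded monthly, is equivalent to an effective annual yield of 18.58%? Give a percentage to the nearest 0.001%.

(1 + r/12)^12 − 1 = 0.1858, so 1 + r/12 = 1.1858^(1/12).
r/12 = 0.014303, so r = 0.171633 = 17.163%.

17.163%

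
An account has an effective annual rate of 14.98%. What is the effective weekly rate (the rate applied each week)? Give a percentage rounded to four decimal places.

The per-week rate i satisfies (1 + i)^52 = 1 + 0.1498.
i = 1.1498^(1/52) − 1 = 0.0026880 = 0.2688%.

0.2688%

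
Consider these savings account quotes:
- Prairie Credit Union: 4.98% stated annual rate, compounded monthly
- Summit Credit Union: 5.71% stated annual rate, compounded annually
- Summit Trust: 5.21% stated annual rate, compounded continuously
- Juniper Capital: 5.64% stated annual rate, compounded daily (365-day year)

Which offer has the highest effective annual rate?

Prairie Credit Union: (1 + 0.0498/12)^12 − 1 = 5.095%
Summit Credit Union: compounded annually, EAR = 5.710%
Summit Trust: e^0.0521 − 1 = 5.348%
Juniper Capital: (1 + 0.0564/365)^365 − 1 = 5.802%
The highest effective annual rate is Juniper Capital at 5.802%.

Juniper Capital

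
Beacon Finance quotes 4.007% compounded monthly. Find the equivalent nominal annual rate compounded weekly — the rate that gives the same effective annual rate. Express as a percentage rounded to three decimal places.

4.002%

EAR = (1 + 0.04007/12)^12 − 1 = 0.040814.
Solve (1 + r/52)^52 = 1.040814: r/52 = 1.040814^(1/52) − 1 = 0.000770, so r = 0.040019 = 4.002%.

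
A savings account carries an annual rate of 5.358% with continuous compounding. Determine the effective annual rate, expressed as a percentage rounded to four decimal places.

5.5041%

With continuous compounding, EAR = e^0.05358 − 1.
e^0.05358 = 1.055041, so EAR = 0.055041 = 5.5041%.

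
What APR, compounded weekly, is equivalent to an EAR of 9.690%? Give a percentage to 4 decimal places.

9.2570%

(1 + r/52)^52 − 1 = 0.09690, so 1 + r/52 = 1.09690^(1/52).
r/52 = 0.001780, so r = 0.092570 = 9.2570%.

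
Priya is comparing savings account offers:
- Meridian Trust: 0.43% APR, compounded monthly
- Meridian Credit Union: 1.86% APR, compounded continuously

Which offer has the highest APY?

Meridian Trust: (1 + 0.0043/12)^12 − 1 = 0.431%
Meridian Credit Union: e^0.0186 − 1 = 1.877%
The highest effective annual rate is Meridian Credit Union at 1.877%.

Meridian Credit Union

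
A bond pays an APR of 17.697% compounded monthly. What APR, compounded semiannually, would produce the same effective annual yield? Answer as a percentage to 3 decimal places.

18.362%

EAR = (1 + 0.17697/12)^12 − 1 = 0.192054.
Solve (1 + r/2)^2 = 1.192054: r/2 = 1.192054^(1/2) − 1 = 0.091812, so r = 0.183624 = 18.362%.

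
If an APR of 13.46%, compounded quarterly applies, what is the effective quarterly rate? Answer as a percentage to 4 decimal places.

With a nominal annual rate compounded quarterly, the periodic rate is the nominal rate divided by 4.
i = 0.1346 / 4 = 0.0336500 = 3.3650%.

3.3650%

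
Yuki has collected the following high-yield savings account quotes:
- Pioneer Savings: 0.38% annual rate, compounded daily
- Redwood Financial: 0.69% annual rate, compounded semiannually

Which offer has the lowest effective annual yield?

Pioneer Savings: (1 + 0.0038/365)^365 − 1 = 0.381%
Redwood Financial: (1 + 0.0069/2)^2 − 1 = 0.691%
The lowest effective annual rate is Pioneer Savings at 0.381%.

Pioneer Savings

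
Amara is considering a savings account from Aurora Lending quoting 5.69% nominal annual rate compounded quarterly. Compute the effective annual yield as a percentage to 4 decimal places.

EAR = (1 + 0.0569/4)^4 − 1.
= (1 + 0.014225)^4 − 1 = 1.058126 − 1 = 5.8126%.

5.8126%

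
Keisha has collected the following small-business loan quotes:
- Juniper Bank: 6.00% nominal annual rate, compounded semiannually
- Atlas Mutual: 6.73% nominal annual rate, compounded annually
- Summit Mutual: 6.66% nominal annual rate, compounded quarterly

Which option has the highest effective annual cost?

Juniper Bank: (1 + 0.0600/2)^2 − 1 = 6.090%
Atlas Mutual: compounded annually, EAR = 6.730%
Summit Mutual: (1 + 0.0666/4)^4 − 1 = 6.828%
The highest effective annual rate is Summit Mutual at 6.828%.

Summit Mutual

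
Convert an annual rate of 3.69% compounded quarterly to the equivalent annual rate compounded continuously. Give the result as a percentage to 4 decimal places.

3.6731%

EAR = (1 + 0.0369/4)^4 − 1 = 0.037414.
Equivalent continuous rate: r = ln(1 + 0.037414) = 0.036731 = 3.6731%.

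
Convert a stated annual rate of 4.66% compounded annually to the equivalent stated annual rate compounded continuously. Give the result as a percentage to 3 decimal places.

Compounded annually, EAR = nominal = 0.046600.
Equivalent continuous rate: r = ln(1 + 0.046600) = 0.045547 = 4.555%.

4.555%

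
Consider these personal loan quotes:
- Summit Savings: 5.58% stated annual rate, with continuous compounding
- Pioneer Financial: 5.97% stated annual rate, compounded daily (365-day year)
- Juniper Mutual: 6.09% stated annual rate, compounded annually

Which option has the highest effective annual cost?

Summit Savings: e^0.0558 − 1 = 5.739%
Pioneer Financial: (1 + 0.0597/365)^365 − 1 = 6.151%
Juniper Mutual: compounded annually, EAR = 6.090%
The highest effective annual rate is Pioneer Financial at 6.151%.

Pioneer Financial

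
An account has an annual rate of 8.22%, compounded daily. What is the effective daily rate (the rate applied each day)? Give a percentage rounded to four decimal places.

With a nominal annual rate compounded daily, the periodic rate is the nominal rate divided by 365.
i = 0.0822 / 365 = 0.0002252 = 0.0225%.

0.0225%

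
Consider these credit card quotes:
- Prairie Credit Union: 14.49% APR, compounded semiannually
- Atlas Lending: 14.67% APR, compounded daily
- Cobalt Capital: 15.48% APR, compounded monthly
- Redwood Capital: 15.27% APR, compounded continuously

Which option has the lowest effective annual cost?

Prairie Credit Union

Prairie Credit Union: (1 + 0.1449/2)^2 − 1 = 15.015%
Atlas Lending: (1 + 0.1467/365)^365 − 1 = 15.797%
Cobalt Capital: (1 + 0.1548/12)^12 − 1 = 16.627%
Redwood Capital: e^0.1527 − 1 = 16.498%
The lowest effective annual rate is Prairie Credit Union at 15.015%.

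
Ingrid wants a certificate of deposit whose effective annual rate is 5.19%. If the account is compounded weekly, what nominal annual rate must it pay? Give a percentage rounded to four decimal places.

5.0623%

(1 + r/52)^52 − 1 = 0.0519, so 1 + r/52 = 1.0519^(1/52).
r/52 = 0.000974, so r = 0.050623 = 5.0623%.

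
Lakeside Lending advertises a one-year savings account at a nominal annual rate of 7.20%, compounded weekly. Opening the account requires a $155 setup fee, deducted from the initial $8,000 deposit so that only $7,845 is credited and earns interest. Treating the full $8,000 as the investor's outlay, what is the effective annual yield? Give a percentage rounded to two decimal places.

Value after one year: 7,845 × (1 + 0.0720/52)^52 = 7,845 × 1.074602 = $8,430.25.
Effective yield on the $8,000 outlay: 8,430.25 / 8,000 − 1 = 0.053781 = 5.38%.

5.38%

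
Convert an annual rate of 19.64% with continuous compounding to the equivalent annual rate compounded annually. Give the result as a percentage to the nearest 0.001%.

21.701%

EAR under continuous compounding: e^0.1964 − 1 = 0.217014.
Compounded annually, the equivalent nominal rate is the EAR itself: 21.701%.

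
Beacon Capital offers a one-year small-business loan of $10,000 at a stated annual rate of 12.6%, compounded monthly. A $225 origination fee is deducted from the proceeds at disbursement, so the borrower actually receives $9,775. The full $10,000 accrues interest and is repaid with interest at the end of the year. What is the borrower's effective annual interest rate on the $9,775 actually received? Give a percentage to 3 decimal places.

Amount owed after one year: 10,000 × (1 + 0.126/12)^12 = 10,000 × 1.133537 = $11,335.37.
Effective rate on net proceeds: 11,335.37 / 9,775 − 1 = 0.159629 = 15.963%.

15.963%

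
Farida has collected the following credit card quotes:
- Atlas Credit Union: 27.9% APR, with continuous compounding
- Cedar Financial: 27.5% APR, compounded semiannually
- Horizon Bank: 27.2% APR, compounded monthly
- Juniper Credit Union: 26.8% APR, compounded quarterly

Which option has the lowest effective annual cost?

Atlas Credit Union: e^0.279 − 1 = 32.181%
Cedar Financial: (1 + 0.275/2)^2 − 1 = 29.391%
Horizon Bank: (1 + 0.272/12)^12 − 1 = 30.861%
Juniper Credit Union: (1 + 0.268/4)^4 − 1 = 29.616%
The lowest effective annual rate is Cedar Financial at 29.391%.

Cedar Financial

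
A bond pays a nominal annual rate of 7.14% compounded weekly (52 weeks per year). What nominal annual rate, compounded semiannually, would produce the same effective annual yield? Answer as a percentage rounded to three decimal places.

EAR = (1 + 0.0714/52)^52 − 1 = 0.073958.
Solve (1 + r/2)^2 = 1.073958: r/2 = 1.073958^(1/2) − 1 = 0.036320, so r = 0.072639 = 7.264%.

7.264%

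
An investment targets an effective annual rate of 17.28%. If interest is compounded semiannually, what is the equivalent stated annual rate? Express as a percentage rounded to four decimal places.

(1 + r/2)^2 − 1 = 0.1728, so 1 + r/2 = 1.1728^(1/2).
r/2 = 0.082959, so r = 0.165918 = 16.5918%.

16.5918%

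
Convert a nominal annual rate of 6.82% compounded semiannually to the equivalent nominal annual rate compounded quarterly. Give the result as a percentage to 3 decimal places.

6.763%

EAR = (1 + 0.0682/2)^2 − 1 = 0.069363.
Solve (1 + r/4)^4 = 1.069363: r/4 = 1.069363^(1/4) − 1 = 0.016907, so r = 0.067628 = 6.763%.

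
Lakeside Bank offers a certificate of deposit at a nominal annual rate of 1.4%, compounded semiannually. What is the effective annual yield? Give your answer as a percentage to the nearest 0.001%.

EAR = (1 + 0.014/2)^2 − 1.
= (1 + 0.007000)^2 − 1 = 1.014049 − 1 = 1.405%.

1.405%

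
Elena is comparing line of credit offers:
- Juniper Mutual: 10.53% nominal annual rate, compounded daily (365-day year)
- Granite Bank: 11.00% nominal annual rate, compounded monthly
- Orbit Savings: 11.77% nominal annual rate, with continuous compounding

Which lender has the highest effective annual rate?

Orbit Savings

Juniper Mutual: (1 + 0.1053/365)^365 − 1 = 11.103%
Granite Bank: (1 + 0.1100/12)^12 − 1 = 11.572%
Orbit Savings: e^0.1177 − 1 = 12.491%
The highest effective annual rate is Orbit Savings at 12.491%.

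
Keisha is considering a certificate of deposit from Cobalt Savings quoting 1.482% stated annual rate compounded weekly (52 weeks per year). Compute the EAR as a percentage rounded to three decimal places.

EAR = (1 + 0.01482/52)^52 − 1.
= (1 + 0.000285)^52 − 1 = 1.014928 − 1 = 1.493%.

1.493%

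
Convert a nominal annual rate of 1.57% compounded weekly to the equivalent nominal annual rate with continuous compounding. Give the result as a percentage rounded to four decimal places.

1.5698%

EAR = (1 + 0.0157/52)^52 − 1 = 0.015821.
Equivalent continuous rate: r = ln(1 + 0.015821) = 0.015698 = 1.5698%.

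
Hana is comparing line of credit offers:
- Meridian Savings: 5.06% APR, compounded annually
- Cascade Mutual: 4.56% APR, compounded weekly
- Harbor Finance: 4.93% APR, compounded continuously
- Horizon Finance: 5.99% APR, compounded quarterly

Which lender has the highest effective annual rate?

Meridian Savings: compounded annually, EAR = 5.060%
Cascade Mutual: (1 + 0.0456/52)^52 − 1 = 4.663%
Harbor Finance: e^0.0493 − 1 = 5.054%
Horizon Finance: (1 + 0.0599/4)^4 − 1 = 6.126%
The highest effective annual rate is Horizon Finance at 6.126%.

Horizon Finance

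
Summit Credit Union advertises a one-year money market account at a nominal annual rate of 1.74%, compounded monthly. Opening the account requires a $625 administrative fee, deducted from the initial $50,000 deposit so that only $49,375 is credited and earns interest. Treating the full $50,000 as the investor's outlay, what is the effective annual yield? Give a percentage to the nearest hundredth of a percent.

0.48%

Value after one year: 49,375 × (1 + 0.0174/12)^12 = 49,375 × 1.017539 = $50,241.01.
Effective yield on the $50,000 outlay: 50,241.01 / 50,000 − 1 = 0.004820 = 0.48%.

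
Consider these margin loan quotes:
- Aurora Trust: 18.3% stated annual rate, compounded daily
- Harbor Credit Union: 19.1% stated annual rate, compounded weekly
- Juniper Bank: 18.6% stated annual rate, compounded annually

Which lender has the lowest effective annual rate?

Juniper Bank

Aurora Trust: (1 + 0.183/365)^365 − 1 = 20.076%
Harbor Credit Union: (1 + 0.191/52)^52 − 1 = 21.004%
Juniper Bank: compounded annually, EAR = 18.600%
The lowest effective annual rate is Juniper Bank at 18.600%.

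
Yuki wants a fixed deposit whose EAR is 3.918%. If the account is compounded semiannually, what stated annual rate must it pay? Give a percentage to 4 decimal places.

(1 + r/2)^2 − 1 = 0.03918, so 1 + r/2 = 1.03918^(1/2).
r/2 = 0.019402, so r = 0.038804 = 3.8804%.

3.8804%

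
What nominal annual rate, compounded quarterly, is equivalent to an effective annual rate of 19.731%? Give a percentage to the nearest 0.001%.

18.419%

(1 + r/4)^4 − 1 = 0.19731, so 1 + r/4 = 1.19731^(1/4).
r/4 = 0.046048, so r = 0.184192 = 18.419%.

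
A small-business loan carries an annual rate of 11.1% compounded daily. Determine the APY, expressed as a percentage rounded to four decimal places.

EAR = (1 + 0.111/365)^365 − 1.
= 1.117376 − 1 = 11.7376%.

11.7376%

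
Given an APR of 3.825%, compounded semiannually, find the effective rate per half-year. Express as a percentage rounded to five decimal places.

With a nominal annual rate compounded semiannually, the periodic rate is the nominal rate divided by 2.
i = 0.03825 / 2 = 0.0191250 = 1.91250%.

1.91250%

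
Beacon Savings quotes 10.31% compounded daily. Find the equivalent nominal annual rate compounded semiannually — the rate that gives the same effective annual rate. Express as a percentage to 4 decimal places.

EAR = (1 + 0.1031/365)^365 − 1 = 0.108586.
Solve (1 + r/2)^2 = 1.108586: r/2 = 1.108586^(1/2) − 1 = 0.052894, so r = 0.105788 = 10.5788%.

10.5788%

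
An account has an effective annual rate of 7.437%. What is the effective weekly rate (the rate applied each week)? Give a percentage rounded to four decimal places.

0.1380%

The per-week rate i satisfies (1 + i)^52 = 1 + 0.07437.
i = 1.07437^(1/52) − 1 = 0.0013805 = 0.1380%.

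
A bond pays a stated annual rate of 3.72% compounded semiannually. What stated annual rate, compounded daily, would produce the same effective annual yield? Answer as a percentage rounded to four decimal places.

3.6860%

EAR = (1 + 0.0372/2)^2 − 1 = 0.037546.
Solve (1 + r/365)^365 = 1.037546: r/365 = 1.037546^(1/365) − 1 = 0.000101, so r = 0.036860 = 3.6860%.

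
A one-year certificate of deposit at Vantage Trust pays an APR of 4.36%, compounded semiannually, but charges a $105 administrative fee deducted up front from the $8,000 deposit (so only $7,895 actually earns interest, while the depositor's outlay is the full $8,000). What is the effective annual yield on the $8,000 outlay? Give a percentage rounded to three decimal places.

3.037%

Value after one year: 7,895 × (1 + 0.0436/2)^2 = 7,895 × 1.044075 = $8,242.97.
Effective yield on the $8,000 outlay: 8,242.97 / 8,000 − 1 = 0.030372 = 3.037%.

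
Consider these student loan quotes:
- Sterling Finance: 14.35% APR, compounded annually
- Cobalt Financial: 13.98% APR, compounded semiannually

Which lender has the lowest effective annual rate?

Sterling Finance

Sterling Finance: compounded annually, EAR = 14.350%
Cobalt Financial: (1 + 0.1398/2)^2 − 1 = 14.469%
The lowest effective annual rate is Sterling Finance at 14.350%.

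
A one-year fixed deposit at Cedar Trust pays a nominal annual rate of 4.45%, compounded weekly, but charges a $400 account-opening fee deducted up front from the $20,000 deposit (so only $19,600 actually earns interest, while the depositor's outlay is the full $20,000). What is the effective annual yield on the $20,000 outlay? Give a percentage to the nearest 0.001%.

Value after one year: 19,600 × (1 + 0.0445/52)^52 = 19,600 × 1.045485 = $20,491.51.
Effective yield on the $20,000 outlay: 20,491.51 / 20,000 − 1 = 0.024575 = 2.458%.

2.458%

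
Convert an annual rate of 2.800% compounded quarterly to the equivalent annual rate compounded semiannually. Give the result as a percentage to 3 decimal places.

2.810%

EAR = (1 + 0.02800/4)^4 − 1 = 0.028295.
Solve (1 + r/2)^2 = 1.028295: r/2 = 1.028295^(1/2) − 1 = 0.014049, so r = 0.028098 = 2.810%.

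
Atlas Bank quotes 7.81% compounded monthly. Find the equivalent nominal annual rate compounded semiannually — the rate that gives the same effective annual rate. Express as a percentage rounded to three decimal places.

7.938%

EAR = (1 + 0.0781/12)^12 − 1 = 0.080957.
Solve (1 + r/2)^2 = 1.080957: r/2 = 1.080957^(1/2) − 1 = 0.039691, so r = 0.079382 = 7.938%.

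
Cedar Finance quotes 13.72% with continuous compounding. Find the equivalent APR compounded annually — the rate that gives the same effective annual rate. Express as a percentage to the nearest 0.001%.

EAR under continuous compounding: e^0.1372 − 1 = 0.147058.
Compounded annually, the equivalent nominal rate is the EAR itself: 14.706%.

14.706%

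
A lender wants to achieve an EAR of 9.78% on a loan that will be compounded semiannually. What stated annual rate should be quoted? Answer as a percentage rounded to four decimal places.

(1 + r/2)^2 − 1 = 0.0978, so 1 + r/2 = 1.0978^(1/2).
r/2 = 0.047760, so r = 0.095519 = 9.5519%.

9.5519%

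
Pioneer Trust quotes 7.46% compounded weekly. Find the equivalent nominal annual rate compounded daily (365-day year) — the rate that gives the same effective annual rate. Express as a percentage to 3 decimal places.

EAR = (1 + 0.0746/52)^52 − 1 = 0.077395.
Solve (1 + r/365)^365 = 1.077395: r/365 = 1.077395^(1/365) − 1 = 0.000204, so r = 0.074554 = 7.455%.

7.455%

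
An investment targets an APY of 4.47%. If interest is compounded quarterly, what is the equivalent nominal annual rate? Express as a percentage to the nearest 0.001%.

4.397%

(1 + r/4)^4 − 1 = 0.0447, so 1 + r/4 = 1.0447^(1/4).
r/4 = 0.010992, so r = 0.043970 = 4.397%.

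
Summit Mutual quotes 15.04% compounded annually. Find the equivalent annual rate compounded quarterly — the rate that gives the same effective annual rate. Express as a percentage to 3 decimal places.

Compounded annually, EAR = nominal = 0.150400.
Solve (1 + r/4)^4 = 1.150400: r/4 = 1.150400^(1/4) − 1 = 0.035648, so r = 0.142592 = 14.259%.

14.259%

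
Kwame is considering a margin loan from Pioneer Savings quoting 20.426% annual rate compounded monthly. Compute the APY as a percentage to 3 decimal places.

22.451%

EAR = (1 + 0.20426/12)^12 − 1.
= (1 + 0.017022)^12 − 1 = 1.224510 − 1 = 22.451%.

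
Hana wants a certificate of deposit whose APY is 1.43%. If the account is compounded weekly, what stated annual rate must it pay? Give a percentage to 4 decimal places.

(1 + r/52)^52 − 1 = 0.0143, so 1 + r/52 = 1.0143^(1/52).
r/52 = 0.000273, so r = 0.014201 = 1.4201%.

1.4201%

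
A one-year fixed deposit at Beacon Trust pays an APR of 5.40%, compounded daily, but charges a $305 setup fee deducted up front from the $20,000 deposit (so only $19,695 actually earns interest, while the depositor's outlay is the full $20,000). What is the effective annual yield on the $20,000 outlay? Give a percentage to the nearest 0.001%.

Value after one year: 19,695 × (1 + 0.0540/365)^365 = 19,695 × 1.055480 = $20,787.69.
Effective yield on the $20,000 outlay: 20,787.69 / 20,000 − 1 = 0.039384 = 3.938%.

3.938%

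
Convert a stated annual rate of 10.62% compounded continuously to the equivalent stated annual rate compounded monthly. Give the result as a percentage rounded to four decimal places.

10.6671%

EAR under continuous compounding: e^0.1062 − 1 = 0.112044.
Solve (1 + r/12)^12 = 1.112044: r/12 = 1.112044^(1/12) − 1 = 0.008889, so r = 0.106671 = 10.6671%.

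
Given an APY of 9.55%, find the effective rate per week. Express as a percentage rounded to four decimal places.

The per-week rate i satisfies (1 + i)^52 = 1 + 0.0955.
i = 1.0955^(1/52) − 1 = 0.0017556 = 0.1756%.

0.1756%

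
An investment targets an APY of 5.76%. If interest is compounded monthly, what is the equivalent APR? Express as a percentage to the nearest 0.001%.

(1 + r/12)^12 − 1 = 0.0576, so 1 + r/12 = 1.0576^(1/12).
r/12 = 0.004678, so r = 0.056133 = 5.613%.

5.613%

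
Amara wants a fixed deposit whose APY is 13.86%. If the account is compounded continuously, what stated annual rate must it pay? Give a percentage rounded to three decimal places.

12.980%

Continuous: nominal r satisfies e^r − 1 = 0.1386.
r = ln(1 + 0.1386) = ln(1.1386) = 0.129799 = 12.980%.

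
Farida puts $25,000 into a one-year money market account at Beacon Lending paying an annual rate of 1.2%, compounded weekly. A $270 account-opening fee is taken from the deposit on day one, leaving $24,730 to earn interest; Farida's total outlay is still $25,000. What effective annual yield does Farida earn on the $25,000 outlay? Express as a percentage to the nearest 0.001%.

Value after one year: 24,730 × (1 + 0.012/52)^52 = 24,730 × 1.012071 = $25,028.51.
Effective yield on the $25,000 outlay: 25,028.51 / 25,000 − 1 = 0.001141 = 0.114%.

0.114%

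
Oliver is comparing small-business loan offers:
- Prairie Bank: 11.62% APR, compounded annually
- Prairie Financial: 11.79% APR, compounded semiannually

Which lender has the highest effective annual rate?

Prairie Bank: compounded annually, EAR = 11.620%
Prairie Financial: (1 + 0.1179/2)^2 − 1 = 12.138%
The highest effective annual rate is Prairie Financial at 12.138%.

Prairie Financial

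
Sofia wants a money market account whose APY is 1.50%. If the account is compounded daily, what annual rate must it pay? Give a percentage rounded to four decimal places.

1.4889%

(1 + r/365)^365 − 1 = 0.0150, so 1 + r/365 = 1.0150^(1/365).
r/365 = 0.000041, so r = 0.014889 = 1.4889%.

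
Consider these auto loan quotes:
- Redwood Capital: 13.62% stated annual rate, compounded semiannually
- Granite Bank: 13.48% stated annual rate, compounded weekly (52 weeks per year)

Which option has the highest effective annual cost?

Granite Bank

Redwood Capital: (1 + 0.1362/2)^2 − 1 = 14.084%
Granite Bank: (1 + 0.1348/52)^52 − 1 = 14.411%
The highest effective annual rate is Granite Bank at 14.411%.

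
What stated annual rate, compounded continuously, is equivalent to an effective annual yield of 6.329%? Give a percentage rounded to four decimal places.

6.1368%

Continuous: nominal r satisfies e^r − 1 = 0.06329.
r = ln(1 + 0.06329) = ln(1.06329) = 0.061368 = 6.1368%.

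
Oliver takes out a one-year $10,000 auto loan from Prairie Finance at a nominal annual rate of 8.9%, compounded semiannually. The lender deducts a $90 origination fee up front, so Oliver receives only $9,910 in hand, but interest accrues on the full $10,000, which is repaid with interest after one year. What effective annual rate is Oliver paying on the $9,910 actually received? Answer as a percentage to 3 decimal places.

10.089%

Amount owed after one year: 10,000 × (1 + 0.089/2)^2 = 10,000 × 1.090980 = $10,909.80.
Effective rate on net proceeds: 10,909.80 / 9,910 − 1 = 0.100888 = 10.089%.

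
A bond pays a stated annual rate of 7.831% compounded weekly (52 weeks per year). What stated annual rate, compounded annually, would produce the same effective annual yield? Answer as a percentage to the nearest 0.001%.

8.139%

EAR = (1 + 0.07831/52)^52 − 1 = 0.081394.
Compounded annually, the equivalent nominal rate is the EAR itself: 8.139%.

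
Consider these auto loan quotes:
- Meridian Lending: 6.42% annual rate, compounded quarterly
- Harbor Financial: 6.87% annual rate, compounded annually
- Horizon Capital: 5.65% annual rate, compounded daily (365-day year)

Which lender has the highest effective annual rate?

Harbor Financial

Meridian Lending: (1 + 0.0642/4)^4 − 1 = 6.576%
Harbor Financial: compounded annually, EAR = 6.870%
Horizon Capital: (1 + 0.0565/365)^365 − 1 = 5.812%
The highest effective annual rate is Harbor Financial at 6.870%.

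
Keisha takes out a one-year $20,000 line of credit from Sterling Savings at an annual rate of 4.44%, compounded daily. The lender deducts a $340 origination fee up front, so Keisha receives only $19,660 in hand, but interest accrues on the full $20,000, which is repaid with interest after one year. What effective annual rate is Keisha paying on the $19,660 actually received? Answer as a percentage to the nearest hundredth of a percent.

Amount owed after one year: 20,000 × (1 + 0.0444/365)^365 = 20,000 × 1.045398 = $20,907.95.
Effective rate on net proceeds: 20,907.95 / 19,660 − 1 = 0.063477 = 6.35%.

6.35%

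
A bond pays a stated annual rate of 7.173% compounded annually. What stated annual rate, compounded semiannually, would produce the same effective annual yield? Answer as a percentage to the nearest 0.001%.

Compounded annually, EAR = nominal = 0.071730.
Solve (1 + r/2)^2 = 1.071730: r/2 = 1.071730^(1/2) − 1 = 0.035244, so r = 0.070488 = 7.049%.

7.049%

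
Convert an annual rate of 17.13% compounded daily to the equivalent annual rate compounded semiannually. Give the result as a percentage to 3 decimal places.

EAR = (1 + 0.1713/365)^365 − 1 = 0.186799.
Solve (1 + r/2)^2 = 1.186799: r/2 = 1.186799^(1/2) − 1 = 0.089403, so r = 0.178806 = 17.881%.

17.881%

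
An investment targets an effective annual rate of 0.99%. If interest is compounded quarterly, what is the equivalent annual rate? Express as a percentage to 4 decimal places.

(1 + r/4)^4 − 1 = 0.0099, so 1 + r/4 = 1.0099^(1/4).
r/4 = 0.002466, so r = 0.009863 = 0.9863%.

0.9863%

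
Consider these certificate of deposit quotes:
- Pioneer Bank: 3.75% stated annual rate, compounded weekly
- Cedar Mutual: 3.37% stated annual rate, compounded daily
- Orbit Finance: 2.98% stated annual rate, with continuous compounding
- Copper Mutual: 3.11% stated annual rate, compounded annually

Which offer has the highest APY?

Pioneer Bank: (1 + 0.0375/52)^52 − 1 = 3.820%
Cedar Mutual: (1 + 0.0337/365)^365 − 1 = 3.427%
Orbit Finance: e^0.0298 − 1 = 3.025%
Copper Mutual: compounded annually, EAR = 3.110%
The highest effective annual rate is Pioneer Bank at 3.820%.

Pioneer Bank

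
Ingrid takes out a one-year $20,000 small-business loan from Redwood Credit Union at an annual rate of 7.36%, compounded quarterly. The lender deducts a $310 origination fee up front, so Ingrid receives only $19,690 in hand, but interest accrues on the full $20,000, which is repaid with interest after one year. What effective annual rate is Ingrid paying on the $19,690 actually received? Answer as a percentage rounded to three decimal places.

9.259%

Amount owed after one year: 20,000 × (1 + 0.0736/4)^4 = 20,000 × 1.075656 = $21,513.13.
Effective rate on net proceeds: 21,513.13 / 19,690 − 1 = 0.092592 = 9.259%.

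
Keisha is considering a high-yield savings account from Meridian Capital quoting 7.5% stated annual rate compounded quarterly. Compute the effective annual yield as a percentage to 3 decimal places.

7.714%

EAR = (1 + 0.075/4)^4 − 1.
= 1.077136 − 1 = 7.714%.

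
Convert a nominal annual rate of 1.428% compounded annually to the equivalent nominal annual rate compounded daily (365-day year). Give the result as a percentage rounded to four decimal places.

Compounded annually, EAR = nominal = 0.014280.
Solve (1 + r/365)^365 = 1.014280: r/365 = 1.014280^(1/365) − 1 = 0.000039, so r = 0.014179 = 1.4179%.

1.4179%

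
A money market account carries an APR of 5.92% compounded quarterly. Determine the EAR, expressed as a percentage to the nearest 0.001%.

EAR = (1 + 0.0592/4)^4 − 1.
= (1 + 0.014800)^4 − 1 = 1.060527 − 1 = 6.053%.

6.053%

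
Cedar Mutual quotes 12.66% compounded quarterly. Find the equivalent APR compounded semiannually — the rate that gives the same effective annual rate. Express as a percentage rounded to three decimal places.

EAR = (1 + 0.1266/4)^4 − 1 = 0.132738.
Solve (1 + r/2)^2 = 1.132738: r/2 = 1.132738^(1/2) − 1 = 0.064302, so r = 0.128603 = 12.860%.

12.860%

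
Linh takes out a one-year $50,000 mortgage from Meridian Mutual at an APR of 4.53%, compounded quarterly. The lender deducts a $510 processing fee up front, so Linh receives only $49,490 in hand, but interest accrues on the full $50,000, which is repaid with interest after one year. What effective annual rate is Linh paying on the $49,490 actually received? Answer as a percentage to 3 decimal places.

5.686%

Amount owed after one year: 50,000 × (1 + 0.0453/4)^4 = 50,000 × 1.046075 = $52,303.77.
Effective rate on net proceeds: 52,303.77 / 49,490 − 1 = 0.056855 = 5.686%.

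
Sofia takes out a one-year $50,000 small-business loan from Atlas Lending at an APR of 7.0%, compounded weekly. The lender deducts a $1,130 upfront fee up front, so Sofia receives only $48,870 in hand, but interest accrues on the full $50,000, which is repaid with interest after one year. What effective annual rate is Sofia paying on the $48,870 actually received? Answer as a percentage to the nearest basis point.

9.73%

Amount owed after one year: 50,000 × (1 + 0.070/52)^52 = 50,000 × 1.072458 = $53,622.88.
Effective rate on net proceeds: 53,622.88 / 48,870 − 1 = 0.097256 = 9.73%.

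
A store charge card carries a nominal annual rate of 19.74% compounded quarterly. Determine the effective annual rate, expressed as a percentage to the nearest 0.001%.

EAR = (1 + 0.1974/4)^4 − 1.
= (1 + 0.049350)^4 − 1 = 1.212499 − 1 = 21.250%.

21.250%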